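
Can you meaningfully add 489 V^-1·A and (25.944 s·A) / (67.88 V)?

No

Expand each in SI base units:
  489 V^-1·A:  A·V⁻¹ = A·(J·C⁻¹)⁻¹ = kg⁻¹·m⁻²·s³·A²
  (25.944 s·A) / (67.88 V):  [s·A] / [kg·m²·s⁻³·A⁻¹] = kg⁻¹·m⁻²·s⁴·A²
kg⁻¹·m⁻²·s³·A² ≠ kg⁻¹·m⁻²·s⁴·A², so they cannot be added.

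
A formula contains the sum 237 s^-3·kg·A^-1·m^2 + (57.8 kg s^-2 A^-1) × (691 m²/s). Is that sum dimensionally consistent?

Yes

In SI base units:
  237 s^-3·kg·A^-1·m^2:  kg·m²·s⁻³·A⁻¹
  (57.8 kg s^-2 A^-1) × (691 m²/s):  [kg·s⁻²·A⁻¹] · [m²·s⁻¹] = kg·m²·s⁻³·A⁻¹
Both are kg·m²·s⁻³·A⁻¹, so they have the same dimensions and can be added.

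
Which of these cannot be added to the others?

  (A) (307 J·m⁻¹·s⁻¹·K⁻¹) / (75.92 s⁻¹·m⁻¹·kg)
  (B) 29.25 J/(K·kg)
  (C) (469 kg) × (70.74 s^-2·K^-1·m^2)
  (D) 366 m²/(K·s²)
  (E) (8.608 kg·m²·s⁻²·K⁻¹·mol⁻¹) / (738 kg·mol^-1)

(C)

Expand each in SI base units:
  (A) [kg·m·s⁻³·K⁻¹] / [kg·m⁻¹·s⁻¹] = m²·s⁻²·K⁻¹
  (B) J·kg⁻¹·K⁻¹ = N·m·kg⁻¹·K⁻¹ = m²·s⁻²·K⁻¹
  (C) [kg] · [m²·s⁻²·K⁻¹] = kg·m²·s⁻²·K⁻¹
  (D) m²·s⁻²·K⁻¹
  (E) [kg·m²·s⁻²·K⁻¹·mol⁻¹] / [kg·mol⁻¹] = m²·s⁻²·K⁻¹
All reduce to m²·s⁻²·K⁻¹ except (C), which is kg·m²·s⁻²·K⁻¹.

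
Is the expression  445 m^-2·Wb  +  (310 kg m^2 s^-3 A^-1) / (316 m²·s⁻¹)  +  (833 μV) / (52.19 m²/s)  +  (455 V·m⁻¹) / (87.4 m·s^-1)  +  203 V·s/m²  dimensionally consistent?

Yes

Reduce each to base SI dimensions:
  445 m^-2·Wb:  Wb·m⁻² = V·s·m⁻² = kg·s⁻²·A⁻¹
  (310 kg m^2 s^-3 A^-1) / (316 m²·s⁻¹):  [kg·m²·s⁻³·A⁻¹] / [m²·s⁻¹] = kg·s⁻²·A⁻¹
  (833 μV) / (52.19 m²/s):  [kg·m²·s⁻³·A⁻¹] / [m²·s⁻¹] = kg·s⁻²·A⁻¹
  (455 V·m⁻¹) / (87.4 m·s^-1):  [kg·m·s⁻³·A⁻¹] / [m·s⁻¹] = kg·s⁻²·A⁻¹
  203 V·s/m²:  V·s·m⁻² = J·C⁻¹·s·m⁻² = kg·s⁻²·A⁻¹
Every term reduces to kg·s⁻²·A⁻¹.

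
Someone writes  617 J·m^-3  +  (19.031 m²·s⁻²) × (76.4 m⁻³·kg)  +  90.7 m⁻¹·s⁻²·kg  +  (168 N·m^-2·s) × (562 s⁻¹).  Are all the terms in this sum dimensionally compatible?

Reduce each to base SI dimensions:
  617 J·m^-3:  J·m⁻³ = N·m·m⁻³ = kg·m⁻¹·s⁻²
  (19.031 m²·s⁻²) × (76.4 m⁻³·kg):  [m²·s⁻²] · [kg·m⁻³] = kg·m⁻¹·s⁻²
  90.7 m⁻¹·s⁻²·kg:  kg·m⁻¹·s⁻²
  (168 N·m^-2·s) × (562 s⁻¹):  [kg·m⁻¹·s⁻¹] · [s⁻¹] = kg·m⁻¹·s⁻²
Every term reduces to kg·m⁻¹·s⁻².

Yes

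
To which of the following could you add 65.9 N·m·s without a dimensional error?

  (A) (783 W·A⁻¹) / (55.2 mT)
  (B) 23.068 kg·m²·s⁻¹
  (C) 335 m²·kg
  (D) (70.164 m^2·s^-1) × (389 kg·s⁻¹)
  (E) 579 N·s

(B)

Reference: N·m·s = kg·m·s⁻²·m·s = kg·m²·s⁻¹.
Each option:
  (A) [kg·m²·s⁻³·A⁻¹] / [kg·s⁻²·A⁻¹] = m²·s⁻¹
  (B) kg·m²·s⁻¹  ← same
  (C) kg·m²
  (D) [m²·s⁻¹] · [kg·s⁻¹] = kg·m²·s⁻²
  (E) N·s = kg·m·s⁻²·s = kg·m·s⁻¹
Only (B) matches kg·m²·s⁻¹.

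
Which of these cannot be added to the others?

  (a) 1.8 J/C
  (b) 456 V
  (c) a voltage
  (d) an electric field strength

Reduce each to base SI dimensions:
  (a) J·C⁻¹ = N·m·(s·A)⁻¹ = kg·m²·s⁻³·A⁻¹
  (b) V = J·C⁻¹ = kg·m²·s⁻³·A⁻¹
  (c) [voltage] = kg·m²·s⁻³·A⁻¹
  (d) [electric field strength] = kg·m·s⁻³·A⁻¹
All reduce to kg·m²·s⁻³·A⁻¹ except (d), which is kg·m·s⁻³·A⁻¹.

(d)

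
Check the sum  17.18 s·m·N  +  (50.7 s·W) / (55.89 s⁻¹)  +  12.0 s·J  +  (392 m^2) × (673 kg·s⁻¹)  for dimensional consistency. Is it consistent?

Yes

Work out the base dimensions of each:
  17.18 s·m·N:  N·m·s = kg·m·s⁻²·m·s = kg·m²·s⁻¹
  (50.7 s·W) / (55.89 s⁻¹):  [kg·m²·s⁻²] / [s⁻¹] = kg·m²·s⁻¹
  12.0 s·J:  J·s = N·m·s = kg·m²·s⁻¹
  (392 m^2) × (673 kg·s⁻¹):  [m²] · [kg·s⁻¹] = kg·m²·s⁻¹
Every term reduces to kg·m²·s⁻¹.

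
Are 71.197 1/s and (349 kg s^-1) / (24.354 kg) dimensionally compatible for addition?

Yes

In SI base units:
  71.197 1/s:  s⁻¹
  (349 kg s^-1) / (24.354 kg):  [kg·s⁻¹] / [kg] = s⁻¹
Both are s⁻¹, so they have the same dimensions and can be added.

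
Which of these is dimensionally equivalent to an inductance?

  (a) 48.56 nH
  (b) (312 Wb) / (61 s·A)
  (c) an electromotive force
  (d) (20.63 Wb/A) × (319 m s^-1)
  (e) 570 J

Reference: [inductance] = kg·m²·s⁻²·A⁻².
Each option:
  (a) H = V·s·A⁻¹ = kg·m²·s⁻²·A⁻²  ← same
  (b) [kg·m²·s⁻²·A⁻¹] / [s·A] = kg·m²·s⁻³·A⁻²
  (c) [electromotive force] = kg·m²·s⁻³·A⁻¹
  (d) [kg·m²·s⁻²·A⁻²] · [m·s⁻¹] = kg·m³·s⁻³·A⁻²
  (e) J = N·m = kg·m²·s⁻²
Only (a) matches kg·m²·s⁻²·A⁻².

(a)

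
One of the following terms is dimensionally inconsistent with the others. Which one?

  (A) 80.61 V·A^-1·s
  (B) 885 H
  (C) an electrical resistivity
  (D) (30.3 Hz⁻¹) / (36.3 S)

In SI base units:
  (A) V·s·A⁻¹ = J·C⁻¹·s·A⁻¹ = kg·m²·s⁻²·A⁻²
  (B) H = V·s·A⁻¹ = kg·m²·s⁻²·A⁻²
  (C) [electrical resistivity] = kg·m³·s⁻³·A⁻²
  (D) [s] / [kg⁻¹·m⁻²·s³·A²] = kg·m²·s⁻²·A⁻²
All reduce to kg·m²·s⁻²·A⁻² except (C), which is kg·m³·s⁻³·A⁻².

(C)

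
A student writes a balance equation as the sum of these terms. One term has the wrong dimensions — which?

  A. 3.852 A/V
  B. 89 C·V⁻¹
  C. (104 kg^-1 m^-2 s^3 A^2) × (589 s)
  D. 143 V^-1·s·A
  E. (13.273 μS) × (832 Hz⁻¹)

Work out the base dimensions of each:
  A. A·V⁻¹ = A·(J·C⁻¹)⁻¹ = kg⁻¹·m⁻²·s³·A²
  B. C·V⁻¹ = s·A·(J·C⁻¹)⁻¹ = kg⁻¹·m⁻²·s⁴·A²
  C. [kg⁻¹·m⁻²·s³·A²] · [s] = kg⁻¹·m⁻²·s⁴·A²
  D. A·s·V⁻¹ = A·s·(J·C⁻¹)⁻¹ = kg⁻¹·m⁻²·s⁴·A²
  E. [kg⁻¹·m⁻²·s³·A²] · [s] = kg⁻¹·m⁻²·s⁴·A²
All reduce to kg⁻¹·m⁻²·s⁴·A² except A., which is kg⁻¹·m⁻²·s³·A².

A.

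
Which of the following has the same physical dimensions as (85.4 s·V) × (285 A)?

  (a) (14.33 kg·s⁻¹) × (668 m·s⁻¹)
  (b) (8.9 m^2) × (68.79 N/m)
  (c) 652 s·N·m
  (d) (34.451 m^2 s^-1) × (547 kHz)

Reference: [kg·m²·s⁻²·A⁻¹] · [A] = kg·m²·s⁻².
Each option:
  (a) [kg·s⁻¹] · [m·s⁻¹] = kg·m·s⁻²
  (b) [m²] · [kg·s⁻²] = kg·m²·s⁻²  ← same
  (c) N·m·s = kg·m·s⁻²·m·s = kg·m²·s⁻¹
  (d) [m²·s⁻¹] · [s⁻¹] = m²·s⁻²
Only (b) matches kg·m²·s⁻².

(b)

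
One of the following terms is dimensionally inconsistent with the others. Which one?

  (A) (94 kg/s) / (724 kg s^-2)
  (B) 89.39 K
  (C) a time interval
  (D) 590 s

(B)

In SI base units:
  (A) [kg·s⁻¹] / [kg·s⁻²] = s
  (B) K
  (C) [time interval] = s
  (D) s
All reduce to s except (B), which is K.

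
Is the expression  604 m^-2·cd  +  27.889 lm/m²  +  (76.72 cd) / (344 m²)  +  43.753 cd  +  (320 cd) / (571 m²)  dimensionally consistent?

Expand each in SI base units:
  604 m^-2·cd:  cd·m⁻² = m⁻²·cd
  27.889 lm/m²:  lm·m⁻² = cd·m⁻² = m⁻²·cd
  (76.72 cd) / (344 m²):  [cd] / [m²] = m⁻²·cd
  43.753 cd:  cd
  (320 cd) / (571 m²):  [cd] / [m²] = m⁻²·cd
The terms do not share a single dimension (cd vs m⁻²·cd).

No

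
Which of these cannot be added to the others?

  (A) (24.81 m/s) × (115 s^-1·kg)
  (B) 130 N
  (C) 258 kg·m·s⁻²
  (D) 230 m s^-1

Expand each in SI base units:
  (A) [m·s⁻¹] · [kg·s⁻¹] = kg·m·s⁻²
  (B) N = kg·m·s⁻²
  (C) kg·m·s⁻²
  (D) m·s⁻¹
All reduce to kg·m·s⁻² except (D), which is m·s⁻¹.

(D)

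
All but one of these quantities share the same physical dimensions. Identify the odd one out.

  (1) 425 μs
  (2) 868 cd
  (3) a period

(2)

Reduce each to base SI dimensions:
  (1) s
  (2) cd
  (3) [period] = s
All reduce to s except (2), which is cd.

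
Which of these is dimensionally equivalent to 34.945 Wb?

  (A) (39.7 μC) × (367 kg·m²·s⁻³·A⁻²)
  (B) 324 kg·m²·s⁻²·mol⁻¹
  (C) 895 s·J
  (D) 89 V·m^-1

(A)

Reference: Wb = V·s = kg·m²·s⁻²·A⁻¹.
Each option:
  (A) [s·A] · [kg·m²·s⁻³·A⁻²] = kg·m²·s⁻²·A⁻¹  ← same
  (B) kg·m²·s⁻²·mol⁻¹
  (C) J·s = N·m·s = kg·m²·s⁻¹
  (D) V·m⁻¹ = J·C⁻¹·m⁻¹ = kg·m·s⁻³·A⁻¹
Only (A) matches kg·m²·s⁻²·A⁻¹.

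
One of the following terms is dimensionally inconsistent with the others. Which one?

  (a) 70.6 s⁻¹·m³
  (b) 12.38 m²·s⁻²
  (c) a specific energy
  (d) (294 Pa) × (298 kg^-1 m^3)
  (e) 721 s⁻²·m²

(a)

In SI base units:
  (a) m³·s⁻¹
  (b) m²·s⁻²
  (c) [specific energy] = m²·s⁻²
  (d) [kg·m⁻¹·s⁻²] · [kg⁻¹·m³] = m²·s⁻²
  (e) m²·s⁻²
All reduce to m²·s⁻² except (a), which is m³·s⁻¹.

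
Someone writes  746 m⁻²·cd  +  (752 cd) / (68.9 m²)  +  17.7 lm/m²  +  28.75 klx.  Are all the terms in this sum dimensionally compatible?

Yes

Dimensions:
  746 m⁻²·cd:  m⁻²·cd
  (752 cd) / (68.9 m²):  [cd] / [m²] = m⁻²·cd
  17.7 lm/m²:  lm·m⁻² = cd·m⁻² = m⁻²·cd
  28.75 klx:  lx = lm·m⁻² = m⁻²·cd
Every term reduces to m⁻²·cd.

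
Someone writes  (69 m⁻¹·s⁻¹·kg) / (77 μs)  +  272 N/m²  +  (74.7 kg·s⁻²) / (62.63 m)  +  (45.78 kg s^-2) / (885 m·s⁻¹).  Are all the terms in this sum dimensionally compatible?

No

Dimensions:
  (69 m⁻¹·s⁻¹·kg) / (77 μs):  [kg·m⁻¹·s⁻¹] / [s] = kg·m⁻¹·s⁻²
  272 N/m²:  N·m⁻² = kg·m·s⁻²·m⁻² = kg·m⁻¹·s⁻²
  (74.7 kg·s⁻²) / (62.63 m):  [kg·s⁻²] / [m] = kg·m⁻¹·s⁻²
  (45.78 kg s^-2) / (885 m·s⁻¹):  [kg·s⁻²] / [m·s⁻¹] = kg·m⁻¹·s⁻¹
The terms do not share a single dimension (kg·m⁻¹·s⁻² vs kg·m⁻¹·s⁻¹).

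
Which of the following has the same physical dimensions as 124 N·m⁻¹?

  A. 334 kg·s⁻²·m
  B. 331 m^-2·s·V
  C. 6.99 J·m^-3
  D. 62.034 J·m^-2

Reference: N·m⁻¹ = kg·m·s⁻²·m⁻¹ = kg·s⁻².
Each option:
  A. kg·m·s⁻²
  B. V·s·m⁻² = J·C⁻¹·s·m⁻² = kg·s⁻²·A⁻¹
  C. J·m⁻³ = N·m·m⁻³ = kg·m⁻¹·s⁻²
  D. J·m⁻² = N·m·m⁻² = kg·s⁻²  ← same
Only D. matches kg·s⁻².

D.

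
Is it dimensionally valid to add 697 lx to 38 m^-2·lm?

In SI base units:
  697 lx:  lx = lm·m⁻² = m⁻²·cd
  38 m^-2·lm:  lm·m⁻² = cd·m⁻² = m⁻²·cd
Both are m⁻²·cd, so they have the same dimensions and can be added.

Yes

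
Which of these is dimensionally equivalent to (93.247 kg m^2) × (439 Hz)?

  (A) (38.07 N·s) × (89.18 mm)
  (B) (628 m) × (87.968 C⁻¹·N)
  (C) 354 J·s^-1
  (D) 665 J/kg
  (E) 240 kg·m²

Reference: [kg·m²] · [s⁻¹] = kg·m²·s⁻¹.
Each option:
  (A) [kg·m·s⁻¹] · [m] = kg·m²·s⁻¹  ← same
  (B) [m] · [kg·m·s⁻³·A⁻¹] = kg·m²·s⁻³·A⁻¹
  (C) J·s⁻¹ = N·m·s⁻¹ = kg·m²·s⁻³
  (D) J·kg⁻¹ = N·m·kg⁻¹ = m²·s⁻²
  (E) kg·m²
Only (A) matches kg·m²·s⁻¹.

(A)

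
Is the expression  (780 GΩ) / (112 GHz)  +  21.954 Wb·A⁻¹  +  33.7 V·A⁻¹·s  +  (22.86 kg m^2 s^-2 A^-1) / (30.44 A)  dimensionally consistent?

Work out the base dimensions of each:
  (780 GΩ) / (112 GHz):  [kg·m²·s⁻³·A⁻²] / [s⁻¹] = kg·m²·s⁻²·A⁻²
  21.954 Wb·A⁻¹:  Wb·A⁻¹ = V·s·A⁻¹ = kg·m²·s⁻²·A⁻²
  33.7 V·A⁻¹·s:  V·s·A⁻¹ = J·C⁻¹·s·A⁻¹ = kg·m²·s⁻²·A⁻²
  (22.86 kg m^2 s^-2 A^-1) / (30.44 A):  [kg·m²·s⁻²·A⁻¹] / [A] = kg·m²·s⁻²·A⁻²
Every term reduces to kg·m²·s⁻²·A⁻².

Yes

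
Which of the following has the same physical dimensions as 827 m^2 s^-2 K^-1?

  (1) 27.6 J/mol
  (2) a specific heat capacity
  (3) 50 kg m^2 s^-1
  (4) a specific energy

(2)

Reference: m²·s⁻²·K⁻¹.
Each option:
  (1) J·mol⁻¹ = N·m·mol⁻¹ = kg·m²·s⁻²·mol⁻¹
  (2) [specific heat capacity] = m²·s⁻²·K⁻¹  ← same
  (3) kg·m²·s⁻¹
  (4) [specific energy] = m²·s⁻²
Only (2) matches m²·s⁻²·K⁻¹.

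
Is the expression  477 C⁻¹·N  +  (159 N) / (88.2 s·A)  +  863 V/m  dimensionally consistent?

Yes

Reduce each to base SI dimensions:
  477 C⁻¹·N:  N·C⁻¹ = kg·m·s⁻²·(s·A)⁻¹ = kg·m·s⁻³·A⁻¹
  (159 N) / (88.2 s·A):  [kg·m·s⁻²] / [s·A] = kg·m·s⁻³·A⁻¹
  863 V/m:  V·m⁻¹ = J·C⁻¹·m⁻¹ = kg·m·s⁻³·A⁻¹
Every term reduces to kg·m·s⁻³·A⁻¹.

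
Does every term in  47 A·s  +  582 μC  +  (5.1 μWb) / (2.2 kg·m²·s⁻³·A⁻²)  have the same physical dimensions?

Work out the base dimensions of each:
  47 A·s:  A·s = s·A
  582 μC:  C = s·A
  (5.1 μWb) / (2.2 kg·m²·s⁻³·A⁻²):  [kg·m²·s⁻²·A⁻¹] / [kg·m²·s⁻³·A⁻²] = s·A
Every term reduces to s·A.

Yes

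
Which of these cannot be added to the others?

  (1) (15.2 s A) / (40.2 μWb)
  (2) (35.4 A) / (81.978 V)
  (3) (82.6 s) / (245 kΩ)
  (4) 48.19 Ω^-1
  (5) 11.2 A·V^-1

(3)

In SI base units:
  (1) [s·A] / [kg·m²·s⁻²·A⁻¹] = kg⁻¹·m⁻²·s³·A²
  (2) [A] / [kg·m²·s⁻³·A⁻¹] = kg⁻¹·m⁻²·s³·A²
  (3) [s] / [kg·m²·s⁻³·A⁻²] = kg⁻¹·m⁻²·s⁴·A²
  (4) Ω⁻¹ = (V·A⁻¹)⁻¹ = kg⁻¹·m⁻²·s³·A²
  (5) A·V⁻¹ = A·(J·C⁻¹)⁻¹ = kg⁻¹·m⁻²·s³·A²
All reduce to kg⁻¹·m⁻²·s³·A² except (3), which is kg⁻¹·m⁻²·s⁴·A².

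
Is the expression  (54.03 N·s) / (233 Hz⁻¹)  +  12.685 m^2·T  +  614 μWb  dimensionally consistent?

No

Reduce each to base SI dimensions:
  (54.03 N·s) / (233 Hz⁻¹):  [kg·m·s⁻¹] / [s] = kg·m·s⁻²
  12.685 m^2·T:  T·m² = Wb·m⁻²·m² = kg·m²·s⁻²·A⁻¹
  614 μWb:  Wb = V·s = kg·m²·s⁻²·A⁻¹
The terms do not share a single dimension (kg·m²·s⁻²·A⁻¹ vs kg·m·s⁻²).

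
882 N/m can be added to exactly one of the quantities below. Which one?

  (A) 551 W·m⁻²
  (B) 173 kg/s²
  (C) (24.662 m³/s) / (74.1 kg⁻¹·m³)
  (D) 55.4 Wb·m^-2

(B)

Reference: N·m⁻¹ = kg·m·s⁻²·m⁻¹ = kg·s⁻².
Each option:
  (A) W·m⁻² = J·s⁻¹·m⁻² = kg·s⁻³
  (B) kg·s⁻²  ← same
  (C) [m³·s⁻¹] / [kg⁻¹·m³] = kg·s⁻¹
  (D) Wb·m⁻² = V·s·m⁻² = kg·s⁻²·A⁻¹
Only (B) matches kg·s⁻².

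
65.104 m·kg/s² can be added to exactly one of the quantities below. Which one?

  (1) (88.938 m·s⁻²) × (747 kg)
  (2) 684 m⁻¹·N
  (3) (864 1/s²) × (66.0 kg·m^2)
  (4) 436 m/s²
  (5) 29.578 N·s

(1)

Reference: kg·m·s⁻².
Each option:
  (1) [m·s⁻²] · [kg] = kg·m·s⁻²  ← same
  (2) N·m⁻¹ = kg·m·s⁻²·m⁻¹ = kg·s⁻²
  (3) [s⁻²] · [kg·m²] = kg·m²·s⁻²
  (4) m·s⁻²
  (5) N·s = kg·m·s⁻²·s = kg·m·s⁻¹
Only (1) matches kg·m·s⁻².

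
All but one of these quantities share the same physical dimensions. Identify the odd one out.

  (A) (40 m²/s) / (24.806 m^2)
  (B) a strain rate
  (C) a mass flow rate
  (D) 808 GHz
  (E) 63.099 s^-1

Reduce each to base SI dimensions:
  (A) [m²·s⁻¹] / [m²] = s⁻¹
  (B) [strain rate] = s⁻¹
  (C) [mass flow rate] = kg·s⁻¹
  (D) Hz = s⁻¹
  (E) s⁻¹
All reduce to s⁻¹ except (C), which is kg·s⁻¹.

(C)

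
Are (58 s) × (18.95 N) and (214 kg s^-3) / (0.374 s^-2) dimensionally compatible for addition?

Dimensions:
  (58 s) × (18.95 N):  [s] · [kg·m·s⁻²] = kg·m·s⁻¹
  (214 kg s^-3) / (0.374 s^-2):  [kg·s⁻³] / [s⁻²] = kg·s⁻¹
kg·m·s⁻¹ ≠ kg·s⁻¹, so they cannot be added.

No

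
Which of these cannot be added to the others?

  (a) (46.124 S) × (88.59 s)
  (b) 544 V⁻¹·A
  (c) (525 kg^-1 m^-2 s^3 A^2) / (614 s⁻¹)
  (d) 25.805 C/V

(b)

Work out the base dimensions of each:
  (a) [kg⁻¹·m⁻²·s³·A²] · [s] = kg⁻¹·m⁻²·s⁴·A²
  (b) A·V⁻¹ = A·(J·C⁻¹)⁻¹ = kg⁻¹·m⁻²·s³·A²
  (c) [kg⁻¹·m⁻²·s³·A²] / [s⁻¹] = kg⁻¹·m⁻²·s⁴·A²
  (d) C·V⁻¹ = s·A·(J·C⁻¹)⁻¹ = kg⁻¹·m⁻²·s⁴·A²
All reduce to kg⁻¹·m⁻²·s⁴·A² except (b), which is kg⁻¹·m⁻²·s³·A².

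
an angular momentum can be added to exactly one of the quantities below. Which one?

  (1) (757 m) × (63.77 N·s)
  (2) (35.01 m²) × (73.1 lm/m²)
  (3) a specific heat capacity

(1)

Reference: [angular momentum] = kg·m²·s⁻¹.
Each option:
  (1) [m] · [kg·m·s⁻¹] = kg·m²·s⁻¹  ← same
  (2) [m²] · [m⁻²·cd] = cd
  (3) [specific heat capacity] = m²·s⁻²·K⁻¹
Only (1) matches kg·m²·s⁻¹.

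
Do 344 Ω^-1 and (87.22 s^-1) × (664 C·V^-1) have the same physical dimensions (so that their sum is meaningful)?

In SI base units:
  344 Ω^-1:  Ω⁻¹ = (V·A⁻¹)⁻¹ = kg⁻¹·m⁻²·s³·A²
  (87.22 s^-1) × (664 C·V^-1):  [s⁻¹] · [kg⁻¹·m⁻²·s⁴·A²] = kg⁻¹·m⁻²·s³·A²
Both are kg⁻¹·m⁻²·s³·A², so they have the same dimensions and can be added.

Yes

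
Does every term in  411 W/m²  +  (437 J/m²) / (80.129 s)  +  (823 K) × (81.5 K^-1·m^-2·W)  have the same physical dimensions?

Yes

Reduce each to base SI dimensions:
  411 W/m²:  W·m⁻² = J·s⁻¹·m⁻² = kg·s⁻³
  (437 J/m²) / (80.129 s):  [kg·s⁻²] / [s] = kg·s⁻³
  (823 K) × (81.5 K^-1·m^-2·W):  [K] · [kg·s⁻³·K⁻¹] = kg·s⁻³
Every term reduces to kg·s⁻³.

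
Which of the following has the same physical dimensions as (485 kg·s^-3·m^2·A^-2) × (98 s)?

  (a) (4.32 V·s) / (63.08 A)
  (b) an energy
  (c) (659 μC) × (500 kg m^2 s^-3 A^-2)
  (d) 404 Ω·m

Reference: [kg·m²·s⁻³·A⁻²] · [s] = kg·m²·s⁻²·A⁻².
Each option:
  (a) [kg·m²·s⁻²·A⁻¹] / [A] = kg·m²·s⁻²·A⁻²  ← same
  (b) [energy] = kg·m²·s⁻²
  (c) [s·A] · [kg·m²·s⁻³·A⁻²] = kg·m²·s⁻²·A⁻¹
  (d) Ω·m = V·A⁻¹·m = kg·m³·s⁻³·A⁻²
Only (a) matches kg·m²·s⁻²·A⁻².

(a)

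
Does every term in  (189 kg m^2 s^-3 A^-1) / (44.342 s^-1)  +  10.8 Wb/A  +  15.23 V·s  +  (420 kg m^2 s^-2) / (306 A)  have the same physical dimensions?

Work out the base dimensions of each:
  (189 kg m^2 s^-3 A^-1) / (44.342 s^-1):  [kg·m²·s⁻³·A⁻¹] / [s⁻¹] = kg·m²·s⁻²·A⁻¹
  10.8 Wb/A:  Wb·A⁻¹ = V·s·A⁻¹ = kg·m²·s⁻²·A⁻²
  15.23 V·s:  V·s = J·C⁻¹·s = kg·m²·s⁻²·A⁻¹
  (420 kg m^2 s^-2) / (306 A):  [kg·m²·s⁻²] / [A] = kg·m²·s⁻²·A⁻¹
The terms do not share a single dimension (kg·m²·s⁻²·A⁻² vs kg·m²·s⁻²·A⁻¹).

No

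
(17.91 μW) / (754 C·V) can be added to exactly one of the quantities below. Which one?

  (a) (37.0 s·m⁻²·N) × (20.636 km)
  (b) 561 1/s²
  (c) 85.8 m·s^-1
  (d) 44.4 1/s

(d)

Reference: [kg·m²·s⁻³] / [kg·m²·s⁻²] = s⁻¹.
Each option:
  (a) [kg·m⁻¹·s⁻¹] · [m] = kg·s⁻¹
  (b) s⁻²
  (c) m·s⁻¹
  (d) s⁻¹  ← same
Only (d) matches s⁻¹.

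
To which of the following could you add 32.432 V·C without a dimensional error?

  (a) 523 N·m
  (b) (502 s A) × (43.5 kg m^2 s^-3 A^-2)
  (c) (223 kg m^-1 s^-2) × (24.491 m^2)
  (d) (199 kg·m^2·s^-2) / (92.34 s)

(a)

Reference: C·V = s·A·J·C⁻¹ = kg·m²·s⁻².
Each option:
  (a) N·m = kg·m·s⁻²·m = kg·m²·s⁻²  ← same
  (b) [s·A] · [kg·m²·s⁻³·A⁻²] = kg·m²·s⁻²·A⁻¹
  (c) [kg·m⁻¹·s⁻²] · [m²] = kg·m·s⁻²
  (d) [kg·m²·s⁻²] / [s] = kg·m²·s⁻³
Only (a) matches kg·m²·s⁻².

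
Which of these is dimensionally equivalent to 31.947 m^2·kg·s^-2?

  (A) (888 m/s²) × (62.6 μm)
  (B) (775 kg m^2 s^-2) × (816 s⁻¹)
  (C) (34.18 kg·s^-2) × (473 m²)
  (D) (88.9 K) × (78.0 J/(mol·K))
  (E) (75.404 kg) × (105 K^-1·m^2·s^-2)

(C)

Reference: kg·m²·s⁻².
Each option:
  (A) [m·s⁻²] · [m] = m²·s⁻²
  (B) [kg·m²·s⁻²] · [s⁻¹] = kg·m²·s⁻³
  (C) [kg·s⁻²] · [m²] = kg·m²·s⁻²  ← same
  (D) [K] · [kg·m²·s⁻²·K⁻¹·mol⁻¹] = kg·m²·s⁻²·mol⁻¹
  (E) [kg] · [m²·s⁻²·K⁻¹] = kg·m²·s⁻²·K⁻¹
Only (C) matches kg·m²·s⁻².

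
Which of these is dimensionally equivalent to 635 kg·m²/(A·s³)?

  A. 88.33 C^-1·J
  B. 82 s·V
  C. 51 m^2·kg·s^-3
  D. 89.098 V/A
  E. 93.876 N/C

A.

Reference: kg·m²·s⁻³·A⁻¹.
Each option:
  A. J·C⁻¹ = N·m·(s·A)⁻¹ = kg·m²·s⁻³·A⁻¹  ← same
  B. V·s = J·C⁻¹·s = kg·m²·s⁻²·A⁻¹
  C. kg·m²·s⁻³
  D. V·A⁻¹ = J·C⁻¹·A⁻¹ = kg·m²·s⁻³·A⁻²
  E. N·C⁻¹ = kg·m·s⁻²·(s·A)⁻¹ = kg·m·s⁻³·A⁻¹
Only A. matches kg·m²·s⁻³·A⁻¹.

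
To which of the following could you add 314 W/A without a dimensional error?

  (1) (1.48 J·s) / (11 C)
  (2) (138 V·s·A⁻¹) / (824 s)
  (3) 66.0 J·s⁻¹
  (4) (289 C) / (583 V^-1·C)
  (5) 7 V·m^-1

(4)

Reference: W·A⁻¹ = J·s⁻¹·A⁻¹ = kg·m²·s⁻³·A⁻¹.
Each option:
  (1) [kg·m²·s⁻¹] / [s·A] = kg·m²·s⁻²·A⁻¹
  (2) [kg·m²·s⁻²·A⁻²] / [s] = kg·m²·s⁻³·A⁻²
  (3) J·s⁻¹ = N·m·s⁻¹ = kg·m²·s⁻³
  (4) [s·A] / [kg⁻¹·m⁻²·s⁴·A²] = kg·m²·s⁻³·A⁻¹  ← same
  (5) V·m⁻¹ = J·C⁻¹·m⁻¹ = kg·m·s⁻³·A⁻¹
Only (4) matches kg·m²·s⁻³·A⁻¹.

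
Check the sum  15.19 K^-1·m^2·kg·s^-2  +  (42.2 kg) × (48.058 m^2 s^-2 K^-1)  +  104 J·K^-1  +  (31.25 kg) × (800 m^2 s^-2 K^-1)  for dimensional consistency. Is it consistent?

Yes

In SI base units:
  15.19 K^-1·m^2·kg·s^-2:  kg·m²·s⁻²·K⁻¹
  (42.2 kg) × (48.058 m^2 s^-2 K^-1):  [kg] · [m²·s⁻²·K⁻¹] = kg·m²·s⁻²·K⁻¹
  104 J·K^-1:  J·K⁻¹ = N·m·K⁻¹ = kg·m²·s⁻²·K⁻¹
  (31.25 kg) × (800 m^2 s^-2 K^-1):  [kg] · [m²·s⁻²·K⁻¹] = kg·m²·s⁻²·K⁻¹
Every term reduces to kg·m²·s⁻²·K⁻¹.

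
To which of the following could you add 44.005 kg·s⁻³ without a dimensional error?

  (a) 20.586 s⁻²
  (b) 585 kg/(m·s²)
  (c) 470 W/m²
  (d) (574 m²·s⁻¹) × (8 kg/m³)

(c)

Reference: kg·s⁻³.
Each option:
  (a) s⁻²
  (b) kg·m⁻¹·s⁻²
  (c) W·m⁻² = J·s⁻¹·m⁻² = kg·s⁻³  ← same
  (d) [m²·s⁻¹] · [kg·m⁻³] = kg·m⁻¹·s⁻¹
Only (c) matches kg·s⁻³.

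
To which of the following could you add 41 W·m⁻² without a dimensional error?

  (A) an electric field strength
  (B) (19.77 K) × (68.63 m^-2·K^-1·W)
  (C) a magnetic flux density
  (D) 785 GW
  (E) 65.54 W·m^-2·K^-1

Reference: W·m⁻² = J·s⁻¹·m⁻² = kg·s⁻³.
Each option:
  (A) [electric field strength] = kg·m·s⁻³·A⁻¹
  (B) [K] · [kg·s⁻³·K⁻¹] = kg·s⁻³  ← same
  (C) [magnetic flux density] = kg·s⁻²·A⁻¹
  (D) W = J·s⁻¹ = kg·m²·s⁻³
  (E) W·m⁻²·K⁻¹ = J·s⁻¹·m⁻²·K⁻¹ = kg·s⁻³·K⁻¹
Only (B) matches kg·s⁻³.

(B)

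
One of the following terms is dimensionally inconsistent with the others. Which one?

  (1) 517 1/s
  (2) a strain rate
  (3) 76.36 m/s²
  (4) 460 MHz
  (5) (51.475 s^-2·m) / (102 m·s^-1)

Expand each in SI base units:
  (1) s⁻¹
  (2) [strain rate] = s⁻¹
  (3) m·s⁻²
  (4) Hz = s⁻¹
  (5) [m·s⁻²] / [m·s⁻¹] = s⁻¹
All reduce to s⁻¹ except (3), which is m·s⁻².

(3)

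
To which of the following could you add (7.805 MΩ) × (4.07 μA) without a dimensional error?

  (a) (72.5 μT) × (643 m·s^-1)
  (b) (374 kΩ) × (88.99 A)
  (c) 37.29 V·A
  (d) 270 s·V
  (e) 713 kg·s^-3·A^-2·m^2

(b)

Reference: [kg·m²·s⁻³·A⁻²] · [A] = kg·m²·s⁻³·A⁻¹.
Each option:
  (a) [kg·s⁻²·A⁻¹] · [m·s⁻¹] = kg·m·s⁻³·A⁻¹
  (b) [kg·m²·s⁻³·A⁻²] · [A] = kg·m²·s⁻³·A⁻¹  ← same
  (c) V·A = J·C⁻¹·A = kg·m²·s⁻³
  (d) V·s = J·C⁻¹·s = kg·m²·s⁻²·A⁻¹
  (e) kg·m²·s⁻³·A⁻²
Only (b) matches kg·m²·s⁻³·A⁻¹.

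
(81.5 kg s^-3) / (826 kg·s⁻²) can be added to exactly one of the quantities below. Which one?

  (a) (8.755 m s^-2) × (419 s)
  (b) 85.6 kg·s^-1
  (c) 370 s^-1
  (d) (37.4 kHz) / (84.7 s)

(c)

Reference: [kg·s⁻³] / [kg·s⁻²] = s⁻¹.
Each option:
  (a) [m·s⁻²] · [s] = m·s⁻¹
  (b) kg·s⁻¹
  (c) s⁻¹  ← same
  (d) [s⁻¹] / [s] = s⁻²
Only (c) matches s⁻¹.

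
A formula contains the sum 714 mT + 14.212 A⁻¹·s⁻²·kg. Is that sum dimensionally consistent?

In SI base units:
  714 mT:  T = Wb·m⁻² = kg·s⁻²·A⁻¹
  14.212 A⁻¹·s⁻²·kg:  kg·s⁻²·A⁻¹
Both are kg·s⁻²·A⁻¹, so they have the same dimensions and can be added.

Yes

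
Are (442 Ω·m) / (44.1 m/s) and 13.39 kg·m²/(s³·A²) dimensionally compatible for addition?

No

In SI base units:
  (442 Ω·m) / (44.1 m/s):  [kg·m³·s⁻³·A⁻²] / [m·s⁻¹] = kg·m²·s⁻²·A⁻²
  13.39 kg·m²/(s³·A²):  kg·m²·s⁻³·A⁻²
kg·m²·s⁻²·A⁻² ≠ kg·m²·s⁻³·A⁻², so they cannot be added.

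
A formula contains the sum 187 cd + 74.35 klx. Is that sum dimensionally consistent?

No

Dimensions:
  187 cd:  cd
  74.35 klx:  lx = lm·m⁻² = m⁻²·cd
cd ≠ m⁻²·cd, so they cannot be added.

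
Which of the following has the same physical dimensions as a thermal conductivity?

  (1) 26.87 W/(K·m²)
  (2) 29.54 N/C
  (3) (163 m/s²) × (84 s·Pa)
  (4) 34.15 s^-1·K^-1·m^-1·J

(4)

Reference: [thermal conductivity] = kg·m·s⁻³·K⁻¹.
Each option:
  (1) W·m⁻²·K⁻¹ = J·s⁻¹·m⁻²·K⁻¹ = kg·s⁻³·K⁻¹
  (2) N·C⁻¹ = kg·m·s⁻²·(s·A)⁻¹ = kg·m·s⁻³·A⁻¹
  (3) [m·s⁻²] · [kg·m⁻¹·s⁻¹] = kg·s⁻³
  (4) J·s⁻¹·m⁻¹·K⁻¹ = N·m·s⁻¹·m⁻¹·K⁻¹ = kg·m·s⁻³·K⁻¹  ← same
Only (4) matches kg·m·s⁻³·K⁻¹.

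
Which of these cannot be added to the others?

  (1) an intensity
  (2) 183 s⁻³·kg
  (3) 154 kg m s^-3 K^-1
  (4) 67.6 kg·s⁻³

Dimensions:
  (1) [intensity] = kg·s⁻³
  (2) kg·s⁻³
  (3) kg·m·s⁻³·K⁻¹
  (4) kg·s⁻³
All reduce to kg·s⁻³ except (3), which is kg·m·s⁻³·K⁻¹.

(3)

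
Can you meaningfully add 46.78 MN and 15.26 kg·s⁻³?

Dimensions:
  46.78 MN:  N = kg·m·s⁻²
  15.26 kg·s⁻³:  kg·s⁻³
kg·m·s⁻² ≠ kg·s⁻³, so they cannot be added.

No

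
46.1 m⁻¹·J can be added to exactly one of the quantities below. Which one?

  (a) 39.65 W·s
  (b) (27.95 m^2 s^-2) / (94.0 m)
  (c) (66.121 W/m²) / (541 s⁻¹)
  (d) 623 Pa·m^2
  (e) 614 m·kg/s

(d)

Reference: J·m⁻¹ = N·m·m⁻¹ = kg·m·s⁻².
Each option:
  (a) W·s = J·s⁻¹·s = kg·m²·s⁻²
  (b) [m²·s⁻²] / [m] = m·s⁻²
  (c) [kg·s⁻³] / [s⁻¹] = kg·s⁻²
  (d) Pa·m² = N·m⁻²·m² = kg·m·s⁻²  ← same
  (e) kg·m·s⁻¹
Only (d) matches kg·m·s⁻².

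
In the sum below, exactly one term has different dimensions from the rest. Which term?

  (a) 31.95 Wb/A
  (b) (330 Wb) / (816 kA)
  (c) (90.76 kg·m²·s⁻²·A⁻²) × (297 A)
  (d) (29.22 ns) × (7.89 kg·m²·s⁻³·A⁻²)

(c)

In SI base units:
  (a) Wb·A⁻¹ = V·s·A⁻¹ = kg·m²·s⁻²·A⁻²
  (b) [kg·m²·s⁻²·A⁻¹] / [A] = kg·m²·s⁻²·A⁻²
  (c) [kg·m²·s⁻²·A⁻²] · [A] = kg·m²·s⁻²·A⁻¹
  (d) [s] · [kg·m²·s⁻³·A⁻²] = kg·m²·s⁻²·A⁻²
All reduce to kg·m²·s⁻²·A⁻² except (c), which is kg·m²·s⁻²·A⁻¹.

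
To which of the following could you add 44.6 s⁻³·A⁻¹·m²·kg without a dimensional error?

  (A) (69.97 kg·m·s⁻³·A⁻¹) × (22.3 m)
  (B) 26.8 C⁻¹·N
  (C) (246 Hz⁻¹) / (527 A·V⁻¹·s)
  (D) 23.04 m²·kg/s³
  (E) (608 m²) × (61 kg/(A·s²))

(A)

Reference: kg·m²·s⁻³·A⁻¹.
Each option:
  (A) [kg·m·s⁻³·A⁻¹] · [m] = kg·m²·s⁻³·A⁻¹  ← same
  (B) N·C⁻¹ = kg·m·s⁻²·(s·A)⁻¹ = kg·m·s⁻³·A⁻¹
  (C) [s] / [kg⁻¹·m⁻²·s⁴·A²] = kg·m²·s⁻³·A⁻²
  (D) kg·m²·s⁻³
  (E) [m²] · [kg·s⁻²·A⁻¹] = kg·m²·s⁻²·A⁻¹
Only (A) matches kg·m²·s⁻³·A⁻¹.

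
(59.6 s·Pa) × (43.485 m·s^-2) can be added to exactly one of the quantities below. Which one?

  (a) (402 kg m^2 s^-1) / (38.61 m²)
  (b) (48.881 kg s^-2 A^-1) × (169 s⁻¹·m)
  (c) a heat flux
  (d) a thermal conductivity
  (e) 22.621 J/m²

Reference: [kg·m⁻¹·s⁻¹] · [m·s⁻²] = kg·s⁻³.
Each option:
  (a) [kg·m²·s⁻¹] / [m²] = kg·s⁻¹
  (b) [kg·s⁻²·A⁻¹] · [m·s⁻¹] = kg·m·s⁻³·A⁻¹
  (c) [heat flux] = kg·s⁻³  ← same
  (d) [thermal conductivity] = kg·m·s⁻³·K⁻¹
  (e) J·m⁻² = N·m·m⁻² = kg·s⁻²
Only (c) matches kg·s⁻³.

(c)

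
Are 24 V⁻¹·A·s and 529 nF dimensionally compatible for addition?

Work out the base dimensions of each:
  24 V⁻¹·A·s:  A·s·V⁻¹ = A·s·(J·C⁻¹)⁻¹ = kg⁻¹·m⁻²·s⁴·A²
  529 nF:  F = C·V⁻¹ = kg⁻¹·m⁻²·s⁴·A²
Both are kg⁻¹·m⁻²·s⁴·A², so they have the same dimensions and can be added.

Yes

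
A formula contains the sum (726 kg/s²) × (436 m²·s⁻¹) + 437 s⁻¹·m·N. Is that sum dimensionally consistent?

Yes

Work out the base dimensions of each:
  (726 kg/s²) × (436 m²·s⁻¹):  [kg·s⁻²] · [m²·s⁻¹] = kg·m²·s⁻³
  437 s⁻¹·m·N:  N·m·s⁻¹ = kg·m·s⁻²·m·s⁻¹ = kg·m²·s⁻³
Both are kg·m²·s⁻³, so they have the same dimensions and can be added.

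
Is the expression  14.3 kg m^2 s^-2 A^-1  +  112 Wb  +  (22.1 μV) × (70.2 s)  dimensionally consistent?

Reduce each to base SI dimensions:
  14.3 kg m^2 s^-2 A^-1:  kg·m²·s⁻²·A⁻¹
  112 Wb:  Wb = V·s = kg·m²·s⁻²·A⁻¹
  (22.1 μV) × (70.2 s):  [kg·m²·s⁻³·A⁻¹] · [s] = kg·m²·s⁻²·A⁻¹
Every term reduces to kg·m²·s⁻²·A⁻¹.

Yes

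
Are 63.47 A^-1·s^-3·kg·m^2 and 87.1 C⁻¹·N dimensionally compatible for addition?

No

Work out the base dimensions of each:
  63.47 A^-1·s^-3·kg·m^2:  kg·m²·s⁻³·A⁻¹
  87.1 C⁻¹·N:  N·C⁻¹ = kg·m·s⁻²·(s·A)⁻¹ = kg·m·s⁻³·A⁻¹
kg·m²·s⁻³·A⁻¹ ≠ kg·m·s⁻³·A⁻¹, so they cannot be added.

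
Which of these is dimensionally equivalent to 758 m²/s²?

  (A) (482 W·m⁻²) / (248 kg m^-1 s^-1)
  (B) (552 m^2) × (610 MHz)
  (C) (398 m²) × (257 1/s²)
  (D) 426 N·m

Reference: m²·s⁻².
Each option:
  (A) [kg·s⁻³] / [kg·m⁻¹·s⁻¹] = m·s⁻²
  (B) [m²] · [s⁻¹] = m²·s⁻¹
  (C) [m²] · [s⁻²] = m²·s⁻²  ← same
  (D) N·m = kg·m·s⁻²·m = kg·m²·s⁻²
Only (C) matches m²·s⁻².

(C)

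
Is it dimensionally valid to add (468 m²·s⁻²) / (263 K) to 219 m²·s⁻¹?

Expand each in SI base units:
  (468 m²·s⁻²) / (263 K):  [m²·s⁻²] / [K] = m²·s⁻²·K⁻¹
  219 m²·s⁻¹:  m²·s⁻¹
m²·s⁻²·K⁻¹ ≠ m²·s⁻¹, so they cannot be added.

No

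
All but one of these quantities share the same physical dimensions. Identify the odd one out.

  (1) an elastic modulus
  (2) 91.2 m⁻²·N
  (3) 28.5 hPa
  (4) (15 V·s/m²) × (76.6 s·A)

(4)

Work out the base dimensions of each:
  (1) [elastic modulus] = kg·m⁻¹·s⁻²
  (2) N·m⁻² = kg·m·s⁻²·m⁻² = kg·m⁻¹·s⁻²
  (3) Pa = N·m⁻² = kg·m⁻¹·s⁻²
  (4) [kg·s⁻²·A⁻¹] · [s·A] = kg·s⁻¹
All reduce to kg·m⁻¹·s⁻² except (4), which is kg·s⁻¹.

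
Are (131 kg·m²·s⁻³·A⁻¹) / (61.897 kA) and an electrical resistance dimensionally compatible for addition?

Yes

Work out the base dimensions of each:
  (131 kg·m²·s⁻³·A⁻¹) / (61.897 kA):  [kg·m²·s⁻³·A⁻¹] / [A] = kg·m²·s⁻³·A⁻²
  an electrical resistance:  [electrical resistance] = kg·m²·s⁻³·A⁻²
Both are kg·m²·s⁻³·A⁻², so they have the same dimensions and can be added.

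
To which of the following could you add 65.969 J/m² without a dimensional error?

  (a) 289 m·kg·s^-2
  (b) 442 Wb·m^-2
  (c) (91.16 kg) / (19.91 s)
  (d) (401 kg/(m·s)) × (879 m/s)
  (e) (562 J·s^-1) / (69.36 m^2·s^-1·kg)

Reference: J·m⁻² = N·m·m⁻² = kg·s⁻².
Each option:
  (a) kg·m·s⁻²
  (b) Wb·m⁻² = V·s·m⁻² = kg·s⁻²·A⁻¹
  (c) [kg] / [s] = kg·s⁻¹
  (d) [kg·m⁻¹·s⁻¹] · [m·s⁻¹] = kg·s⁻²  ← same
  (e) [kg·m²·s⁻³] / [kg·m²·s⁻¹] = s⁻²
Only (d) matches kg·s⁻².

(d)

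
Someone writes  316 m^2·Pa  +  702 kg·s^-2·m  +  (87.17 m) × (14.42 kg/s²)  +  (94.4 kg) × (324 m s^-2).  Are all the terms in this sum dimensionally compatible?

Yes

Reduce each to base SI dimensions:
  316 m^2·Pa:  Pa·m² = N·m⁻²·m² = kg·m·s⁻²
  702 kg·s^-2·m:  kg·m·s⁻²
  (87.17 m) × (14.42 kg/s²):  [m] · [kg·s⁻²] = kg·m·s⁻²
  (94.4 kg) × (324 m s^-2):  [kg] · [m·s⁻²] = kg·m·s⁻²
Every term reduces to kg·m·s⁻².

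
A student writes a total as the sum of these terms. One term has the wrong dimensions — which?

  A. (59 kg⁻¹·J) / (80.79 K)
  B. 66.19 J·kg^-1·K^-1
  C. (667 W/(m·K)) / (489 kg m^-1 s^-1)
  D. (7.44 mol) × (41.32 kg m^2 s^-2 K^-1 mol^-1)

D.

Expand each in SI base units:
  A. [m²·s⁻²] / [K] = m²·s⁻²·K⁻¹
  B. J·kg⁻¹·K⁻¹ = N·m·kg⁻¹·K⁻¹ = m²·s⁻²·K⁻¹
  C. [kg·m·s⁻³·K⁻¹] / [kg·m⁻¹·s⁻¹] = m²·s⁻²·K⁻¹
  D. [mol] · [kg·m²·s⁻²·K⁻¹·mol⁻¹] = kg·m²·s⁻²·K⁻¹
All reduce to m²·s⁻²·K⁻¹ except D., which is kg·m²·s⁻²·K⁻¹.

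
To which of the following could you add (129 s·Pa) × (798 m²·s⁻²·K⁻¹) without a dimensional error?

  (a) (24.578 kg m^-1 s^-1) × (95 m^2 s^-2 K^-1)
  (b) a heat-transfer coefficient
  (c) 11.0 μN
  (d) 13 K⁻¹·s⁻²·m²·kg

(a)

Reference: [kg·m⁻¹·s⁻¹] · [m²·s⁻²·K⁻¹] = kg·m·s⁻³·K⁻¹.
Each option:
  (a) [kg·m⁻¹·s⁻¹] · [m²·s⁻²·K⁻¹] = kg·m·s⁻³·K⁻¹  ← same
  (b) [heat-transfer coefficient] = kg·s⁻³·K⁻¹
  (c) N = kg·m·s⁻²
  (d) kg·m²·s⁻²·K⁻¹
Only (a) matches kg·m·s⁻³·K⁻¹.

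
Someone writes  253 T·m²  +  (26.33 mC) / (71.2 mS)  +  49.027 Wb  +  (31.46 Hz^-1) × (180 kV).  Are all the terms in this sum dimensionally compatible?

Work out the base dimensions of each:
  253 T·m²:  T·m² = Wb·m⁻²·m² = kg·m²·s⁻²·A⁻¹
  (26.33 mC) / (71.2 mS):  [s·A] / [kg⁻¹·m⁻²·s³·A²] = kg·m²·s⁻²·A⁻¹
  49.027 Wb:  Wb = V·s = kg·m²·s⁻²·A⁻¹
  (31.46 Hz^-1) × (180 kV):  [s] · [kg·m²·s⁻³·A⁻¹] = kg·m²·s⁻²·A⁻¹
Every term reduces to kg·m²·s⁻²·A⁻¹.

Yes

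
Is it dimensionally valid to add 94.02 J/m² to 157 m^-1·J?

No

In SI base units:
  94.02 J/m²:  J·m⁻² = N·m·m⁻² = kg·s⁻²
  157 m^-1·J:  J·m⁻¹ = N·m·m⁻¹ = kg·m·s⁻²
kg·s⁻² ≠ kg·m·s⁻², so they cannot be added.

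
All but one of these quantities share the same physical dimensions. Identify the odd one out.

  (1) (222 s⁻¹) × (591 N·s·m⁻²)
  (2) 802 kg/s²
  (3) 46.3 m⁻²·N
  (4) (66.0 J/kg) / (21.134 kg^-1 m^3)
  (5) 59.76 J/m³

(2)

Dimensions:
  (1) [s⁻¹] · [kg·m⁻¹·s⁻¹] = kg·m⁻¹·s⁻²
  (2) kg·s⁻²
  (3) N·m⁻² = kg·m·s⁻²·m⁻² = kg·m⁻¹·s⁻²
  (4) [m²·s⁻²] / [kg⁻¹·m³] = kg·m⁻¹·s⁻²
  (5) J·m⁻³ = N·m·m⁻³ = kg·m⁻¹·s⁻²
All reduce to kg·m⁻¹·s⁻² except (2), which is kg·s⁻².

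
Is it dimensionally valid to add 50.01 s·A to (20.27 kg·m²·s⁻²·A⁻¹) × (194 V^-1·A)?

Yes

Dimensions:
  50.01 s·A:  A·s = s·A
  (20.27 kg·m²·s⁻²·A⁻¹) × (194 V^-1·A):  [kg·m²·s⁻²·A⁻¹] · [kg⁻¹·m⁻²·s³·A²] = s·A
Both are s·A, so they have the same dimensions and can be added.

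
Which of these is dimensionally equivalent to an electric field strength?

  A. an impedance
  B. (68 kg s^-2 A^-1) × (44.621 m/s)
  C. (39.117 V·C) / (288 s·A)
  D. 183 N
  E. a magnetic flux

B.

Reference: [electric field strength] = kg·m·s⁻³·A⁻¹.
Each option:
  A. [impedance] = kg·m²·s⁻³·A⁻²
  B. [kg·s⁻²·A⁻¹] · [m·s⁻¹] = kg·m·s⁻³·A⁻¹  ← same
  C. [kg·m²·s⁻²] / [s·A] = kg·m²·s⁻³·A⁻¹
  D. N = kg·m·s⁻²
  E. [magnetic flux] = kg·m²·s⁻²·A⁻¹
Only B. matches kg·m·s⁻³·A⁻¹.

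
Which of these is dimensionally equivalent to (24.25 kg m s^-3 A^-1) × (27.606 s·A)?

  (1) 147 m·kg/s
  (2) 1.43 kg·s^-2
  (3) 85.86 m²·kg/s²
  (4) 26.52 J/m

(4)

Reference: [kg·m·s⁻³·A⁻¹] · [s·A] = kg·m·s⁻².
Each option:
  (1) kg·m·s⁻¹
  (2) kg·s⁻²
  (3) kg·m²·s⁻²
  (4) J·m⁻¹ = N·m·m⁻¹ = kg·m·s⁻²  ← same
Only (4) matches kg·m·s⁻².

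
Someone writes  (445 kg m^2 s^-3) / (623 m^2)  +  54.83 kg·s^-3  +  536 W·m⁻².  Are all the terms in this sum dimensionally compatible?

Reduce each to base SI dimensions:
  (445 kg m^2 s^-3) / (623 m^2):  [kg·m²·s⁻³] / [m²] = kg·s⁻³
  54.83 kg·s^-3:  kg·s⁻³
  536 W·m⁻²:  W·m⁻² = J·s⁻¹·m⁻² = kg·s⁻³
Every term reduces to kg·s⁻³.

Yes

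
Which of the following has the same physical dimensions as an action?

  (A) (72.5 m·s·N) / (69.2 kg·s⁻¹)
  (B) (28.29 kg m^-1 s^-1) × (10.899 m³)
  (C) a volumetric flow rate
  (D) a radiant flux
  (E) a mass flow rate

Reference: [action] = kg·m²·s⁻¹.
Each option:
  (A) [kg·m²·s⁻¹] / [kg·s⁻¹] = m²
  (B) [kg·m⁻¹·s⁻¹] · [m³] = kg·m²·s⁻¹  ← same
  (C) [volumetric flow rate] = m³·s⁻¹
  (D) [radiant flux] = kg·m²·s⁻³
  (E) [mass flow rate] = kg·s⁻¹
Only (B) matches kg·m²·s⁻¹.

(B)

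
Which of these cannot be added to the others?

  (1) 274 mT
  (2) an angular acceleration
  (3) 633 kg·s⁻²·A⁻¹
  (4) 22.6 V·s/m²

Work out the base dimensions of each:
  (1) T = Wb·m⁻² = kg·s⁻²·A⁻¹
  (2) [angular acceleration] = s⁻²
  (3) kg·s⁻²·A⁻¹
  (4) V·s·m⁻² = J·C⁻¹·s·m⁻² = kg·s⁻²·A⁻¹
All reduce to kg·s⁻²·A⁻¹ except (2), which is s⁻².

(2)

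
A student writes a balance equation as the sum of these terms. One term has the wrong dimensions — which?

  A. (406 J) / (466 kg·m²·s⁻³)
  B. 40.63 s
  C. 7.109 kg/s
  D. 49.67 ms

Reduce each to base SI dimensions:
  A. [kg·m²·s⁻²] / [kg·m²·s⁻³] = s
  B. s
  C. kg·s⁻¹
  D. s
All reduce to s except C., which is kg·s⁻¹.

C.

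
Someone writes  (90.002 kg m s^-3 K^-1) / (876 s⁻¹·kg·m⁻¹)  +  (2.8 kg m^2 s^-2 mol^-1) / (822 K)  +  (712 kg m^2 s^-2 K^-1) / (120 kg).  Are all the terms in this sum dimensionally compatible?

Dimensions:
  (90.002 kg m s^-3 K^-1) / (876 s⁻¹·kg·m⁻¹):  [kg·m·s⁻³·K⁻¹] / [kg·m⁻¹·s⁻¹] = m²·s⁻²·K⁻¹
  (2.8 kg m^2 s^-2 mol^-1) / (822 K):  [kg·m²·s⁻²·mol⁻¹] / [K] = kg·m²·s⁻²·K⁻¹·mol⁻¹
  (712 kg m^2 s^-2 K^-1) / (120 kg):  [kg·m²·s⁻²·K⁻¹] / [kg] = m²·s⁻²·K⁻¹
The terms do not share a single dimension (kg·m²·s⁻²·K⁻¹·mol⁻¹ vs m²·s⁻²·K⁻¹).

No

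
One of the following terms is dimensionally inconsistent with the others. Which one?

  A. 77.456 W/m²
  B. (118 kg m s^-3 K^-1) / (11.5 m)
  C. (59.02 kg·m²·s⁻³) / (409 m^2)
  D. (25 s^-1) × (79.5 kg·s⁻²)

Dimensions:
  A. W·m⁻² = J·s⁻¹·m⁻² = kg·s⁻³
  B. [kg·m·s⁻³·K⁻¹] / [m] = kg·s⁻³·K⁻¹
  C. [kg·m²·s⁻³] / [m²] = kg·s⁻³
  D. [s⁻¹] · [kg·s⁻²] = kg·s⁻³
All reduce to kg·s⁻³ except B., which is kg·s⁻³·K⁻¹.

B.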